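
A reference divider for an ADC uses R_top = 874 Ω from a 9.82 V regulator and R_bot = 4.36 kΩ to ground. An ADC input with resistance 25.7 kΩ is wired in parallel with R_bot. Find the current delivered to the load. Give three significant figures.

I_L ≈ 0.310 mA

R_bot‖R_L = 3728 Ω; V_out = 9.82 × 3728/4602 = 7.955 V.
I_L = V_out / R_L = 7.955 / 25.7 kΩ = 0.310 mA.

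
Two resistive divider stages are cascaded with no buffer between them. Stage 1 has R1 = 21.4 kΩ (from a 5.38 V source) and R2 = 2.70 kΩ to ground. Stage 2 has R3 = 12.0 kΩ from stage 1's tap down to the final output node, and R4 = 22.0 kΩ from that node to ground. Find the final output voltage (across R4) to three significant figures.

V_out ≈ 0.364 V

Stage 2 presents R3+R4 = 34.00 kΩ as a load on stage 1's tap.
Stage 1's lower leg becomes R2‖(R3+R4) = 2.501 kΩ, so V_mid = 5.38 × 2.501/23.90 = 0.5630 V.
Stage 2 is itself unloaded: V_out = V_mid × R4/(R3+R4) = 0.5630 × 22.0/34.00 = 0.364 V.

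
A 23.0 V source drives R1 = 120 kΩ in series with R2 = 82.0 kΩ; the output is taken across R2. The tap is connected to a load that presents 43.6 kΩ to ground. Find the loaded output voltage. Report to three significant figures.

The load sits in parallel with R2: R2‖R_L = (82.0 × 43.6) / (82.0 + 43.6) = 28.46 kΩ.
V_out = 23.0 × 28.46 / (120 + 28.46) = 23.0 × 28.46/148.5 = 4.41 V.

V_out ≈ 4.41 V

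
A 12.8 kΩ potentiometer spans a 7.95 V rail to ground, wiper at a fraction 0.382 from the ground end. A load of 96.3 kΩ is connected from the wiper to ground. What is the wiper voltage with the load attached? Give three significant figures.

V ≈ 2.94 V

The wiper splits the pot into (1−α)R = 7.910 kΩ above and αR = 4.890 kΩ below.
Lower section ‖ load = 4.653 kΩ.
V_wiper = 7.95 × 4.653/(7.910 + 4.653) = 2.94 V.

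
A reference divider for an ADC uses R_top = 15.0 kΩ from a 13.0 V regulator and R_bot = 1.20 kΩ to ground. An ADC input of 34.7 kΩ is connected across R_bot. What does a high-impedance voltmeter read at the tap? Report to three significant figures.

The load sits in parallel with R_bot: R_bot‖R_L = (1.20 × 34.7) / (1.20 + 34.7) = 1.160 kΩ.
V_out = 13.0 × 1.160 / (15.0 + 1.160) = 13.0 × 1.160/16.16 = 0.933 V.
(Unloaded it would have been 0.963 V.)

V_out ≈ 0.933 V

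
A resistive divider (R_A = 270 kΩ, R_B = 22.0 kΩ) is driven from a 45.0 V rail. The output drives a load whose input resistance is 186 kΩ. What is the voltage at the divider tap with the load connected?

V_out ≈ 3.06 V

The load sits in parallel with R_B: R_B‖R_L = (22.0 × 186) / (22.0 + 186) = 19.67 kΩ.
V_out = 45.0 × 19.67 / (270 + 19.67) = 45.0 × 19.67/289.7 = 3.06 V.
(Unloaded it would have been 3.39 V.)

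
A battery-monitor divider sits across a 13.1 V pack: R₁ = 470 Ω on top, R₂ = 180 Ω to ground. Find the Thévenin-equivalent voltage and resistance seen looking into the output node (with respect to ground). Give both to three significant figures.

V_th = 3.63 V, R_th = 130 Ω

V_th is the open-circuit tap voltage: 13.1 × 180/(470 + 180) = 3.63 V.
With the supply zeroed, R₁ and R₂ appear in parallel from the tap: R_th = R₁‖R₂ = (470 × 180)/650.0 = 130 Ω.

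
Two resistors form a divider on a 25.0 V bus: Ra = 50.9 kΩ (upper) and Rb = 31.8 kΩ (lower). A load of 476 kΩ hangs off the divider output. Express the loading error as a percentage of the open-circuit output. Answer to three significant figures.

The divider's output (Thévenin) resistance is Ra‖Rb = 19.57 kΩ.
Fractional drop under load = R_th/(R_th + R_L) = 19.57 / (19.57 + 476) = 0.03949.
So the output falls by 3.95 %.

3.95 %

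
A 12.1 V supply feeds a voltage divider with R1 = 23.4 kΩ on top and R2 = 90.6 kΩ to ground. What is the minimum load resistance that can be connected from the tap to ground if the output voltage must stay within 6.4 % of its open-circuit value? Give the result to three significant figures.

R_L(min) ≈ 272 kΩ

Output resistance R_th = R1‖R2 = (23.4 × 90.6)/114.0 = 18.60 kΩ.
The fractional drop is R_th/(R_th + R_L); requiring this ≤ 0.0640 gives R_L ≥ R_th(1/0.0640 − 1) = 18.60 × 14.62 = 272 kΩ.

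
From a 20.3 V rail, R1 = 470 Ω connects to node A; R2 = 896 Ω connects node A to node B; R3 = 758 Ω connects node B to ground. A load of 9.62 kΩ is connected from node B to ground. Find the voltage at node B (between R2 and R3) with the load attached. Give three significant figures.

At node B, R3 is in parallel with the load: R3‖R_L = 702.6 Ω.
Below node A the resistance is R2 + (R3‖R_L) = 1599 Ω, so V_A = 20.3 × 1599/2069 = 15.69 V.
Then V_B = V_A × (R3‖R_L)/(R2 + R3‖R_L) = 15.69 × 702.6/1599 = 6.90 V.

V ≈ 6.90 V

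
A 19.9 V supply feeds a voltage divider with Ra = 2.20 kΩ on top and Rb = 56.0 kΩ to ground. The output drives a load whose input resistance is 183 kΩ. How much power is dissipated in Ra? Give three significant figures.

P ≈ 0.429 mW

Total resistance from the source is Ra + (Rb‖R_L) = 45.08 kΩ, so I = 19.9/45.08 kΩ = 0.4415 mA.
P = I²·Ra = (0.4415 mA)² × 2.20 kΩ = 0.429 mW.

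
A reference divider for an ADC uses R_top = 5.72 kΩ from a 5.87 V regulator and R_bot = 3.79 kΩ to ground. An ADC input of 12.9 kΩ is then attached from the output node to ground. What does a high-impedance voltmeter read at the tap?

The load sits in parallel with R_bot: R_bot‖R_L = (3.79 × 12.9) / (3.79 + 12.9) = 2.929 kΩ.
V_out = 5.87 × 2.929 / (5.72 + 2.929) = 5.87 × 2.929/8.649 = 1.99 V.
(Unloaded it would have been 2.34 V.)

V_out ≈ 1.99 V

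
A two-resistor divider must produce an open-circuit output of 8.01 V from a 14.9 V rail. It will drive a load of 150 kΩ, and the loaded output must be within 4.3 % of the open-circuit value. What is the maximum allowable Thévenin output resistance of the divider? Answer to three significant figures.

Loading drop = R_th/(R_th + R_L) ≤ 0.0430, so R_th ≤ R_L · ε/(1−ε) = 150 kΩ × 0.0430/0.9570 = 6.74 kΩ.

R_th ≤ 6.74 kΩ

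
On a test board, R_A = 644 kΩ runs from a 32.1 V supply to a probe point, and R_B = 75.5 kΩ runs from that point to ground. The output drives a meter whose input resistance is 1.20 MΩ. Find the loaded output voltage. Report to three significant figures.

The load sits in parallel with R_B: R_B‖R_L = (75.5 × 1200) / (75.5 + 1200) = 71.03 kΩ.
V_out = 32.1 × 71.03 / (644 + 71.03) = 32.1 × 71.03/715.0 = 3.19 V.

V_out ≈ 3.19 V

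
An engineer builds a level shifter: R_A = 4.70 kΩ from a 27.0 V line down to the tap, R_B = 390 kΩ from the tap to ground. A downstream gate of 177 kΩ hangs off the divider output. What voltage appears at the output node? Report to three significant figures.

The load sits in parallel with R_B: R_B‖R_L = (390 × 177) / (390 + 177) = 121.7 kΩ.
V_out = 27.0 × 121.7 / (4.70 + 121.7) = 27.0 × 121.7/126.4 = 26.0 V.

V_out ≈ 26.0 V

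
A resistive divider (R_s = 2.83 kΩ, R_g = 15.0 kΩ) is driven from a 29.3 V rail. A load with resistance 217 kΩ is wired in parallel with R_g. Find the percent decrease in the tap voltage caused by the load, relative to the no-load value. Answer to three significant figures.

1.09 %

The divider's output (Thévenin) resistance is R_s‖R_g = 2.381 kΩ.
Fractional drop under load = R_th/(R_th + R_L) = 2.381 / (2.381 + 217) = 0.01085.
So the output falls by 1.09 %.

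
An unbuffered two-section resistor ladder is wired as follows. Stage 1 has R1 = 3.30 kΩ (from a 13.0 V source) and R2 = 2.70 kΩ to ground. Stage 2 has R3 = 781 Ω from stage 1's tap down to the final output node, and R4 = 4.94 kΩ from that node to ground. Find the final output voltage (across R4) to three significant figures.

V_out ≈ 4.01 V

Stage 2 presents R3+R4 = 5721 Ω as a load on stage 1's tap.
Stage 1's lower leg becomes R2‖(R3+R4) = 1834 Ω, so V_mid = 13.0 × 1834/5134 = 4.644 V.
Stage 2 is itself unloaded: V_out = V_mid × R4/(R3+R4) = 4.644 × 4940/5721 = 4.01 V.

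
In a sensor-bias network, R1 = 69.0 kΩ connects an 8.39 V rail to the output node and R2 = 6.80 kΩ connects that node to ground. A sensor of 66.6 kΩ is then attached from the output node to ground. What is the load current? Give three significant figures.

I_L ≈ 0.0103 mA

R2‖R_L = 6.170 kΩ; V_out = 8.39 × 6.170/75.17 = 0.6887 V.
I_L = V_out / R_L = 0.6887 / 66.6 kΩ = 0.0103 mA.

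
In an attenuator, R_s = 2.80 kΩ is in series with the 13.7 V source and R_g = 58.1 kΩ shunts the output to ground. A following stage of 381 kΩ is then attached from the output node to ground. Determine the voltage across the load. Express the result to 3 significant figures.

V_out ≈ 13.0 V

The load sits in parallel with R_g: R_g‖R_L = (58.1 × 381) / (58.1 + 381) = 50.41 kΩ.
V_out = 13.7 × 50.41 / (2.80 + 50.41) = 13.7 × 50.41/53.21 = 13.0 V.
(Unloaded it would have been 13.1 V.)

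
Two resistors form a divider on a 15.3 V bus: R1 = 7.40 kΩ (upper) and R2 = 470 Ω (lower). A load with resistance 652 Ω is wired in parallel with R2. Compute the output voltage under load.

The load sits in parallel with R2: R2‖R_L = (470 × 652) / (470 + 652) = 273.1 Ω.
V_out = 15.3 × 273.1 / (7400 + 273.1) = 15.3 × 273.1/7673 = 0.545 V.

V_out ≈ 0.545 V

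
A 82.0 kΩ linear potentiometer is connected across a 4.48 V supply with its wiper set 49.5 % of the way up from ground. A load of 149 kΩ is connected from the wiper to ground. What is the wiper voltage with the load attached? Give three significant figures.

V ≈ 1.95 V

The wiper splits the pot into (1−α)R = 41.41 kΩ above and αR = 40.59 kΩ below.
Lower section ‖ load = 31.90 kΩ.
V_wiper = 4.48 × 31.90/(41.41 + 31.90) = 1.95 V.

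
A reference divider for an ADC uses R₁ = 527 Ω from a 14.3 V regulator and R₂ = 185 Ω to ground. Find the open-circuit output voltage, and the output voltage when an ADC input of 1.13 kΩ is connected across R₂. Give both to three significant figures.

Open-circuit: V = 14.3 × 185/(527 + 185) = 3.72 V.
With the load, R₂ becomes R₂‖R_L = 159.0 Ω, so V = 14.3 × 159.0/686.0 = 3.31 V.

Unloaded: 3.72 V; loaded: 3.31 V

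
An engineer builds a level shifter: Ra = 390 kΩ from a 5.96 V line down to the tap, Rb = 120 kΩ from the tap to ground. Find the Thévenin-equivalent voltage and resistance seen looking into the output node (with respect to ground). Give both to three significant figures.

V_th = 1.40 V, R_th = 91.8 kΩ

V_th is the open-circuit tap voltage: 5.96 × 120/(390 + 120) = 1.40 V.
With the supply zeroed, Ra and Rb appear in parallel from the tap: R_th = Ra‖Rb = (390 × 120)/510.0 = 91.8 kΩ.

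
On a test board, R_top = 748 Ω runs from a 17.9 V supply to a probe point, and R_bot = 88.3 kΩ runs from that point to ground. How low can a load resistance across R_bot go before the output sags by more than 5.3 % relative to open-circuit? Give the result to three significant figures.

R_L(min) ≈ 13.3 kΩ

Output resistance R_th = R_top‖R_bot = (748 × 88300)/89050 = 741.7 Ω.
The fractional drop is R_th/(R_th + R_L); requiring this ≤ 0.0530 gives R_L ≥ R_th(1/0.0530 − 1) = 741.7 × 17.87 = 13.3 kΩ.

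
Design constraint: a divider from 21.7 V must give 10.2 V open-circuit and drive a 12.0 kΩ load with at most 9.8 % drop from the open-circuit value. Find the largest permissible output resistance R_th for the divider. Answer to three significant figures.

R_th ≤ 1.30 kΩ

Loading drop = R_th/(R_th + R_L) ≤ 0.0980, so R_th ≤ R_L · ε/(1−ε) = 12.0 kΩ × 0.0980/0.9020 = 1.30 kΩ.
(Any R1, R2 with R2/(R1+R2) = 0.470 and R1‖R2 ≤ 1.30 kΩ will meet the spec.)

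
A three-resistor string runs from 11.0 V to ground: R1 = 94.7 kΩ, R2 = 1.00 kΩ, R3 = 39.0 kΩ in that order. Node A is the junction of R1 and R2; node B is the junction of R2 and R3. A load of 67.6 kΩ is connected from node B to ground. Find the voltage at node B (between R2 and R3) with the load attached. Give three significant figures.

At node B, R3 is in parallel with the load: R3‖R_L = 24.73 kΩ.
Below node A the resistance is R2 + (R3‖R_L) = 25.73 kΩ, so V_A = 11.0 × 25.73/120.4 = 2.350 V.
Then V_B = V_A × (R3‖R_L)/(R2 + R3‖R_L) = 2.350 × 24.73/25.73 = 2.26 V.

V ≈ 2.26 V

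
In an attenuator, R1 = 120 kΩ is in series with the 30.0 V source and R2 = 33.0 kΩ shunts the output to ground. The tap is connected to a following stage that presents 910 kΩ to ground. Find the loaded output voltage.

The load sits in parallel with R2: R2‖R_L = (33.0 × 910) / (33.0 + 910) = 31.85 kΩ.
V_out = 30.0 × 31.85 / (120 + 31.85) = 30.0 × 31.85/151.8 = 6.29 V.

V_out ≈ 6.29 V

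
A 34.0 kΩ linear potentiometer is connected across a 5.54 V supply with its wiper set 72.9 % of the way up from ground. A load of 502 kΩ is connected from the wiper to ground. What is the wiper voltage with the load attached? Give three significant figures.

The wiper splits the pot into (1−α)R = 9.214 kΩ above and αR = 24.79 kΩ below.
Lower section ‖ load = 23.62 kΩ.
V_wiper = 5.54 × 23.62/(9.214 + 23.62) = 3.99 V.

V ≈ 3.99 V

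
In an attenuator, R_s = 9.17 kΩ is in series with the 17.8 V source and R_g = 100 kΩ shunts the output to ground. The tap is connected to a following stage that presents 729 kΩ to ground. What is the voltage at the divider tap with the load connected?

V_out ≈ 16.1 V

The load sits in parallel with R_g: R_g‖R_L = (100 × 729) / (100 + 729) = 87.94 kΩ.
V_out = 17.8 × 87.94 / (9.17 + 87.94) = 17.8 × 87.94/97.11 = 16.1 V.
(Unloaded it would have been 16.3 V.)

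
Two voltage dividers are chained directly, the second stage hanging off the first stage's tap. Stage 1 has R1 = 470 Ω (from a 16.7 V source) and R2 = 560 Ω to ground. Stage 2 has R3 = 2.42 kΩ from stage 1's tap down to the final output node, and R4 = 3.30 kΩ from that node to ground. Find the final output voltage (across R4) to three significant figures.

Stage 2 presents R3+R4 = 5720 Ω as a load on stage 1's tap.
Stage 1's lower leg becomes R2‖(R3+R4) = 510.1 Ω, so V_mid = 16.7 × 510.1/980.1 = 8.691 V.
Stage 2 is itself unloaded: V_out = V_mid × R4/(R3+R4) = 8.691 × 3300/5720 = 5.01 V.

V_out ≈ 5.01 V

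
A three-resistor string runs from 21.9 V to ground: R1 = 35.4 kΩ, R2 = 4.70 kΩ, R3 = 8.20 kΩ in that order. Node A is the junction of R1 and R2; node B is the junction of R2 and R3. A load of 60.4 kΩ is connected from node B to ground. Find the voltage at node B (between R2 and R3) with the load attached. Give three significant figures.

At node B, R3 is in parallel with the load: R3‖R_L = 7.220 kΩ.
Below node A the resistance is R2 + (R3‖R_L) = 11.92 kΩ, so V_A = 21.9 × 11.92/47.32 = 5.517 V.
Then V_B = V_A × (R3‖R_L)/(R2 + R3‖R_L) = 5.517 × 7.220/11.92 = 3.34 V.

V ≈ 3.34 V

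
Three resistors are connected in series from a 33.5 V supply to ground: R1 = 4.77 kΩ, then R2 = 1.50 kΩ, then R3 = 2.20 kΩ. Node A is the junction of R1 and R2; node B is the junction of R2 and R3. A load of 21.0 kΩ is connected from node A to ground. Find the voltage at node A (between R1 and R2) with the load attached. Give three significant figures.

V ≈ 13.3 V

Below node A the series string R2+R3 = 3.700 kΩ sits in parallel with the 21.0 kΩ load: 3.146 kΩ.
V_A = 33.5 × 3.146/(4.77 + 3.146) = 13.3 V.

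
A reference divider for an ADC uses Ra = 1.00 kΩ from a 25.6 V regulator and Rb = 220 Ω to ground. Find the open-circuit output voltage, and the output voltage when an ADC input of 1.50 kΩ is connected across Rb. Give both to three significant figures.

Open-circuit: V = 25.6 × 220/(1000 + 220) = 4.62 V.
With the load, Rb becomes Rb‖R_L = 191.9 Ω, so V = 25.6 × 191.9/1192 = 4.12 V.

Unloaded: 4.62 V; loaded: 4.12 V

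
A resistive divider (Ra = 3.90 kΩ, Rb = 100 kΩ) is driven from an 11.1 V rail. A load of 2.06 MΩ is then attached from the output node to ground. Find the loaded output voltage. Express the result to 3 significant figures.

The load sits in parallel with Rb: Rb‖R_L = (100 × 2060) / (100 + 2060) = 95.37 kΩ.
V_out = 11.1 × 95.37 / (3.90 + 95.37) = 11.1 × 95.37/99.27 = 10.7 V.

V_out ≈ 10.7 V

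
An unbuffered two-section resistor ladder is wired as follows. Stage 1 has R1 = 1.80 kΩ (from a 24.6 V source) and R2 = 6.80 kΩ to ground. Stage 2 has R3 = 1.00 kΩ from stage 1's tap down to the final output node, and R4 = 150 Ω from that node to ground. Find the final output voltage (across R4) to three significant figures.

Stage 2 presents R3+R4 = 1150 Ω as a load on stage 1's tap.
Stage 1's lower leg becomes R2‖(R3+R4) = 983.6 Ω, so V_mid = 24.6 × 983.6/2784 = 8.693 V.
Stage 2 is itself unloaded: V_out = V_mid × R4/(R3+R4) = 8.693 × 150/1150 = 1.13 V.

V_out ≈ 1.13 V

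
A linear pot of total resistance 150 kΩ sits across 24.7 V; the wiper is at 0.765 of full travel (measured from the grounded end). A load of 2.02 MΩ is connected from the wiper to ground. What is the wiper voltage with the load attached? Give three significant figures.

The wiper splits the pot into (1−α)R = 35.25 kΩ above and αR = 114.8 kΩ below.
Lower section ‖ load = 108.6 kΩ.
V_wiper = 24.7 × 108.6/(35.25 + 108.6) = 18.6 V.

V ≈ 18.6 V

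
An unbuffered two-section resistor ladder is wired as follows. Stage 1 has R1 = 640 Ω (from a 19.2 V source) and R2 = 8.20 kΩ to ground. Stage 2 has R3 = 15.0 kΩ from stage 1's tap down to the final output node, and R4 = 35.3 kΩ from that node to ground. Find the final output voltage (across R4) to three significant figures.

Stage 2 presents R3+R4 = 50300 Ω as a load on stage 1's tap.
Stage 1's lower leg becomes R2‖(R3+R4) = 7051 Ω, so V_mid = 19.2 × 7051/7691 = 17.60 V.
Stage 2 is itself unloaded: V_out = V_mid × R4/(R3+R4) = 17.60 × 35300/50300 = 12.4 V.

V_out ≈ 12.4 V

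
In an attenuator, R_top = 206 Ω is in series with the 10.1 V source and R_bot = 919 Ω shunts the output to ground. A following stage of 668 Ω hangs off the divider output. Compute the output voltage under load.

The load sits in parallel with R_bot: R_bot‖R_L = (919 × 668) / (919 + 668) = 386.8 Ω.
V_out = 10.1 × 386.8 / (206 + 386.8) = 10.1 × 386.8/592.8 = 6.59 V.

V_out ≈ 6.59 V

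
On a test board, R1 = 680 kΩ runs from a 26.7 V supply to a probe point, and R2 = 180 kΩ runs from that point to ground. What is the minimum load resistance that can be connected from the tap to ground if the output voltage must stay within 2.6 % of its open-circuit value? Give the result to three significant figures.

R_L(min) ≈ 5.33 MΩ

Output resistance R_th = R1‖R2 = (680 × 180)/860.0 = 142.3 kΩ.
The fractional drop is R_th/(R_th + R_L); requiring this ≤ 0.0260 gives R_L ≥ R_th(1/0.0260 − 1) = 142.3 × 37.46 = 5.33 MΩ.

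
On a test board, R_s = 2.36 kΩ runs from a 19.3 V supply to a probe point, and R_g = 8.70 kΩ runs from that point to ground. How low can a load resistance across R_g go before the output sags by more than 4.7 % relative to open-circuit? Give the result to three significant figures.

R_L(min) ≈ 37.6 kΩ

Output resistance R_th = R_s‖R_g = (2.36 × 8.70)/11.06 = 1.856 kΩ.
The fractional drop is R_th/(R_th + R_L); requiring this ≤ 0.0470 gives R_L ≥ R_th(1/0.0470 − 1) = 1.856 × 20.28 = 37.6 kΩ.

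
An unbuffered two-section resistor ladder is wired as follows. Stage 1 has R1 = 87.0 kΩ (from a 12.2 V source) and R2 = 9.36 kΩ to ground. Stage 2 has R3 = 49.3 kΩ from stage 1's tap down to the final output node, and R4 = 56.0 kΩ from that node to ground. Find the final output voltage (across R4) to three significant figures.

Stage 2 presents R3+R4 = 105.3 kΩ as a load on stage 1's tap.
Stage 1's lower leg becomes R2‖(R3+R4) = 8.596 kΩ, so V_mid = 12.2 × 8.596/95.60 = 1.097 V.
Stage 2 is itself unloaded: V_out = V_mid × R4/(R3+R4) = 1.097 × 56.0/105.3 = 0.583 V.

V_out ≈ 0.583 V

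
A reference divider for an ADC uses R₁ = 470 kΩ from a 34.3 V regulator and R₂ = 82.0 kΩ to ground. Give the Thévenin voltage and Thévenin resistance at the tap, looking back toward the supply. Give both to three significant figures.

V_th is the open-circuit tap voltage: 34.3 × 82.0/(470 + 82.0) = 5.10 V.
With the supply zeroed, R₁ and R₂ appear in parallel from the tap: R_th = R₁‖R₂ = (470 × 82.0)/552.0 = 69.8 kΩ.

V_th = 5.10 V, R_th = 69.8 kΩ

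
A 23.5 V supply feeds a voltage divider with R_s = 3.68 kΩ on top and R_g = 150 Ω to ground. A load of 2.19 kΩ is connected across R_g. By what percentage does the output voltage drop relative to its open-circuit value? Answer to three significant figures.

6.17 %

The divider's output (Thévenin) resistance is R_s‖R_g = 144.1 Ω.
Fractional drop under load = R_th/(R_th + R_L) = 144.1 / (144.1 + 2190) = 0.06175.
So the output falls by 6.17 %.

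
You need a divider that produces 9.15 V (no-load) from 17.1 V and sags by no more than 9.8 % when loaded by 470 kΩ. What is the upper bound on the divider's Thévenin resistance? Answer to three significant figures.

Loading drop = R_th/(R_th + R_L) ≤ 0.0980, so R_th ≤ R_L · ε/(1−ε) = 470 kΩ × 0.0980/0.9020 = 51.1 kΩ.
(Any R1, R2 with R2/(R1+R2) = 0.535 and R1‖R2 ≤ 51.1 kΩ will meet the spec.)

R_th ≤ 51.1 kΩ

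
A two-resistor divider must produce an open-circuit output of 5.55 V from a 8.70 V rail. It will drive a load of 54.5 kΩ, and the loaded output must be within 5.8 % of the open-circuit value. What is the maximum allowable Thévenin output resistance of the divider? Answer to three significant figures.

Loading drop = R_th/(R_th + R_L) ≤ 0.0580, so R_th ≤ R_L · ε/(1−ε) = 54.5 kΩ × 0.0580/0.9420 = 3.36 kΩ.
(Any R1, R2 with R2/(R1+R2) = 0.638 and R1‖R2 ≤ 3.36 kΩ will meet the spec.)

R_th ≤ 3.36 kΩ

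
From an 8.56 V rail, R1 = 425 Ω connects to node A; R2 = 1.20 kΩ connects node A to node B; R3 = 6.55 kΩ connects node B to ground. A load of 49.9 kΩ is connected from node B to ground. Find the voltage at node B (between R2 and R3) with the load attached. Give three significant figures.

V ≈ 6.68 V

At node B, R3 is in parallel with the load: R3‖R_L = 5790 Ω.
Below node A the resistance is R2 + (R3‖R_L) = 6990 Ω, so V_A = 8.56 × 6990/7415 = 8.069 V.
Then V_B = V_A × (R3‖R_L)/(R2 + R3‖R_L) = 8.069 × 5790/6990 = 6.68 V.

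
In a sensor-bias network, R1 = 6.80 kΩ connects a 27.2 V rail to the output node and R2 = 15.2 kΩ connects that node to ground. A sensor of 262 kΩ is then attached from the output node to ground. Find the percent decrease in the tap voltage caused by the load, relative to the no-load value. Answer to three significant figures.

The divider's output (Thévenin) resistance is R1‖R2 = 4.698 kΩ.
Fractional drop under load = R_th/(R_th + R_L) = 4.698 / (4.698 + 262) = 0.01762.
So the output falls by 1.76 %.

1.76 %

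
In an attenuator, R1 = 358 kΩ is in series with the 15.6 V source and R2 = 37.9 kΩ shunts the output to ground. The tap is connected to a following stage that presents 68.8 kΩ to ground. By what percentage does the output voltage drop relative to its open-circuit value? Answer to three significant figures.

The divider's output (Thévenin) resistance is R1‖R2 = 34.27 kΩ.
Fractional drop under load = R_th/(R_th + R_L) = 34.27 / (34.27 + 68.8) = 0.3325.
So the output falls by 33.3 %.

33.3 %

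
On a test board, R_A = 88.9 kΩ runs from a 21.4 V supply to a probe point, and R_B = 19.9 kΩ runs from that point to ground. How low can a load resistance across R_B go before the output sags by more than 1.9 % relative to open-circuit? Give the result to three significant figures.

R_L(min) ≈ 840 kΩ

Output resistance R_th = R_A‖R_B = (88.9 × 19.9)/108.8 = 16.26 kΩ.
The fractional drop is R_th/(R_th + R_L); requiring this ≤ 0.0190 gives R_L ≥ R_th(1/0.0190 − 1) = 16.26 × 51.63 = 840 kΩ.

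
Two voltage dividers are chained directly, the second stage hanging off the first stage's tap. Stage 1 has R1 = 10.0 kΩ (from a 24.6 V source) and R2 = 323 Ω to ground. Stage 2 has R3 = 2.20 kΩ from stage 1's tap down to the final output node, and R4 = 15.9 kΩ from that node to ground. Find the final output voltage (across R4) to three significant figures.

Stage 2 presents R3+R4 = 18100 Ω as a load on stage 1's tap.
Stage 1's lower leg becomes R2‖(R3+R4) = 317.3 Ω, so V_mid = 24.6 × 317.3/10320 = 0.7566 V.
Stage 2 is itself unloaded: V_out = V_mid × R4/(R3+R4) = 0.7566 × 15900/18100 = 0.665 V.

V_out ≈ 0.665 V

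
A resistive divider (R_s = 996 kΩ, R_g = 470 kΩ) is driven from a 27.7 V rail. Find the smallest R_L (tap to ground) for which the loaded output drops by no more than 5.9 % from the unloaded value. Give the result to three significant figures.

R_L(min) ≈ 5.09 MΩ

Output resistance R_th = R_s‖R_g = (996 × 470)/1466 = 319.3 kΩ.
The fractional drop is R_th/(R_th + R_L); requiring this ≤ 0.0590 gives R_L ≥ R_th(1/0.0590 − 1) = 319.3 × 15.95 = 5.09 MΩ.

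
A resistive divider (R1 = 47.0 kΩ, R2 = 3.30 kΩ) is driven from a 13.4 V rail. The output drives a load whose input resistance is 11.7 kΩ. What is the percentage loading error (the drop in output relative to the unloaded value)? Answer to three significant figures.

20.9 %

The divider's output (Thévenin) resistance is R1‖R2 = 3.083 kΩ.
Fractional drop under load = R_th/(R_th + R_L) = 3.083 / (3.083 + 11.7) = 0.2086.
So the output falls by 20.9 %.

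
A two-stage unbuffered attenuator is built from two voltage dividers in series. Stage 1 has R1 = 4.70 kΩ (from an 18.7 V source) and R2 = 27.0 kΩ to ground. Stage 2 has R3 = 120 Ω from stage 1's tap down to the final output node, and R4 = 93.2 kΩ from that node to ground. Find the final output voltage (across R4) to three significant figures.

Stage 2 presents R3+R4 = 93320 Ω as a load on stage 1's tap.
Stage 1's lower leg becomes R2‖(R3+R4) = 20940 Ω, so V_mid = 18.7 × 20940/25640 = 15.27 V.
Stage 2 is itself unloaded: V_out = V_mid × R4/(R3+R4) = 15.27 × 93200/93320 = 15.3 V.

V_out ≈ 15.3 V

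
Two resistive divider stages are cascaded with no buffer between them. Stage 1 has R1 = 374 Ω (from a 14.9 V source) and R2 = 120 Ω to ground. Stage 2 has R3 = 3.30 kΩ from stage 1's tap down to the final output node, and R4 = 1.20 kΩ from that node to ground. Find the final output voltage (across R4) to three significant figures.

Stage 2 presents R3+R4 = 4500 Ω as a load on stage 1's tap.
Stage 1's lower leg becomes R2‖(R3+R4) = 116.9 Ω, so V_mid = 14.9 × 116.9/490.9 = 3.548 V.
Stage 2 is itself unloaded: V_out = V_mid × R4/(R3+R4) = 3.548 × 1200/4500 = 0.946 V.

V_out ≈ 0.946 V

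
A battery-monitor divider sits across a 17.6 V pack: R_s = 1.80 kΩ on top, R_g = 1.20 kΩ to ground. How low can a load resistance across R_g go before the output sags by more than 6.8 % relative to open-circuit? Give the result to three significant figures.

R_L(min) ≈ 9.87 kΩ

Output resistance R_th = R_s‖R_g = (1800 × 1200)/3000 = 720.0 Ω.
The fractional drop is R_th/(R_th + R_L); requiring this ≤ 0.0680 gives R_L ≥ R_th(1/0.0680 − 1) = 720.0 × 13.71 = 9.87 kΩ.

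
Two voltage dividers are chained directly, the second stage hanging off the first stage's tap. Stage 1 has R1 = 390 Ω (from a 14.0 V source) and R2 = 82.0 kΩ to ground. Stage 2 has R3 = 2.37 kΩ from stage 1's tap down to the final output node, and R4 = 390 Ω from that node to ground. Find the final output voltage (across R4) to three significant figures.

Stage 2 presents R3+R4 = 2760 Ω as a load on stage 1's tap.
Stage 1's lower leg becomes R2‖(R3+R4) = 2670 Ω, so V_mid = 14.0 × 2670/3060 = 12.22 V.
Stage 2 is itself unloaded: V_out = V_mid × R4/(R3+R4) = 12.22 × 390/2760 = 1.73 V.

V_out ≈ 1.73 V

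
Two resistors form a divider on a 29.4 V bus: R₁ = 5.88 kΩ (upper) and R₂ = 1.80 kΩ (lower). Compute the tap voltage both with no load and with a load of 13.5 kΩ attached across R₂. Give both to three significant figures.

Unloaded: 6.89 V; loaded: 6.25 V

Open-circuit: V = 29.4 × 1.80/(5.88 + 1.80) = 6.89 V.
With the load, R₂ becomes R₂‖R_L = 1.588 kΩ, so V = 29.4 × 1.588/7.468 = 6.25 V.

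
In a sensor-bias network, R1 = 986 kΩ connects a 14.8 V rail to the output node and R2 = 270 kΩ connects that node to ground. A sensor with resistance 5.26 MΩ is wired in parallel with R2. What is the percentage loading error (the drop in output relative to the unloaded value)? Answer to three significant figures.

The divider's output (Thévenin) resistance is R1‖R2 = 212.0 kΩ.
Fractional drop under load = R_th/(R_th + R_L) = 212.0 / (212.0 + 5260) = 0.03874.
So the output falls by 3.87 %.

3.87 %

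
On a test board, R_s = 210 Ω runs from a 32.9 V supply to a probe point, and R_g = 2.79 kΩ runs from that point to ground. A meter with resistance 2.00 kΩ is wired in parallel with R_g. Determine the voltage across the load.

V_out ≈ 27.9 V

The load sits in parallel with R_g: R_g‖R_L = (2790 × 2000) / (2790 + 2000) = 1165 Ω.
V_out = 32.9 × 1165 / (210 + 1165) = 32.9 × 1165/1375 = 27.9 V.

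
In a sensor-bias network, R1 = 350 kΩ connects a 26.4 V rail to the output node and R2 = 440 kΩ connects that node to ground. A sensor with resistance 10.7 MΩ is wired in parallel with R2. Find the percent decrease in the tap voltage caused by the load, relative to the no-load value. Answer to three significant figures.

1.79 %

The divider's output (Thévenin) resistance is R1‖R2 = 194.9 kΩ.
Fractional drop under load = R_th/(R_th + R_L) = 194.9 / (194.9 + 10700) = 0.01789.
So the output falls by 1.79 %.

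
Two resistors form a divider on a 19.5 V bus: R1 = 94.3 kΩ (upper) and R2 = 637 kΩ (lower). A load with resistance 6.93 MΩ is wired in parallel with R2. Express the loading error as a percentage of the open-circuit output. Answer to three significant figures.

The divider's output (Thévenin) resistance is R1‖R2 = 82.14 kΩ.
Fractional drop under load = R_th/(R_th + R_L) = 82.14 / (82.14 + 6930) = 0.01171.
So the output falls by 1.17 %.

1.17 %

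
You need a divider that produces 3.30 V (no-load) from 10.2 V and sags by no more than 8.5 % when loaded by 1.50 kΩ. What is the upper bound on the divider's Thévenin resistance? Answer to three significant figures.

Loading drop = R_th/(R_th + R_L) ≤ 0.0850, so R_th ≤ R_L · ε/(1−ε) = 1.50 kΩ × 0.0850/0.9150 = 139 Ω.

R_th ≤ 139 Ω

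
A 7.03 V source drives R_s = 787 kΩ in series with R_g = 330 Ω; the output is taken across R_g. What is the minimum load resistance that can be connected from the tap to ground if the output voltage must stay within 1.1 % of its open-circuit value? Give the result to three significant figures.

Output resistance R_th = R_s‖R_g = (787000 × 330)/787300 = 329.9 Ω.
The fractional drop is R_th/(R_th + R_L); requiring this ≤ 0.0110 gives R_L ≥ R_th(1/0.0110 − 1) = 329.9 × 89.91 = 29.7 kΩ.

R_L(min) ≈ 29.7 kΩ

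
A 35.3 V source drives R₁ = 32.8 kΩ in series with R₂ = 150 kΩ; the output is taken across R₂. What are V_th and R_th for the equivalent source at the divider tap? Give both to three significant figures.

V_th is the open-circuit tap voltage: 35.3 × 150/(32.8 + 150) = 29.0 V.
With the supply zeroed, R₁ and R₂ appear in parallel from the tap: R_th = R₁‖R₂ = (32.8 × 150)/182.8 = 26.9 kΩ.

V_th = 29.0 V, R_th = 26.9 kΩ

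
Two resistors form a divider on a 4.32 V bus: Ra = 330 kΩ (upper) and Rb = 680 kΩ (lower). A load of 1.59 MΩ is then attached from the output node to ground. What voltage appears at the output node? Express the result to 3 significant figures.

The load sits in parallel with Rb: Rb‖R_L = (680 × 1590) / (680 + 1590) = 476.3 kΩ.
V_out = 4.32 × 476.3 / (330 + 476.3) = 4.32 × 476.3/806.3 = 2.55 V.
(Unloaded it would have been 2.91 V.)

V_out ≈ 2.55 V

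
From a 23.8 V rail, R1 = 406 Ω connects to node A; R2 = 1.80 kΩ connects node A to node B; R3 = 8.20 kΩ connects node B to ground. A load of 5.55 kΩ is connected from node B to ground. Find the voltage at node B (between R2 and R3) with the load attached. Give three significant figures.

V ≈ 14.3 V

At node B, R3 is in parallel with the load: R3‖R_L = 3310 Ω.
Below node A the resistance is R2 + (R3‖R_L) = 5110 Ω, so V_A = 23.8 × 5110/5516 = 22.05 V.
Then V_B = V_A × (R3‖R_L)/(R2 + R3‖R_L) = 22.05 × 3310/5110 = 14.3 V.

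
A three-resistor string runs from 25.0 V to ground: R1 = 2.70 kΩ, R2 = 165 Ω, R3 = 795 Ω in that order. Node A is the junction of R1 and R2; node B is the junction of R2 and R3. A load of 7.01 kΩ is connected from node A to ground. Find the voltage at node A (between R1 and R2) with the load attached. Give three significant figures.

Below node A the series string R2+R3 = 960.0 Ω sits in parallel with the 7010 Ω load: 844.4 Ω.
V_A = 25.0 × 844.4/(2700 + 844.4) = 5.96 V.

V ≈ 5.96 V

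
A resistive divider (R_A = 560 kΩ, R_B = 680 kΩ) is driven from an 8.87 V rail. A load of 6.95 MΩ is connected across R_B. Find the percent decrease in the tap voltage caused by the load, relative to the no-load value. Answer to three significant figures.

4.23 %

The divider's output (Thévenin) resistance is R_A‖R_B = 307.1 kΩ.
Fractional drop under load = R_th/(R_th + R_L) = 307.1 / (307.1 + 6950) = 0.04232.
So the output falls by 4.23 %.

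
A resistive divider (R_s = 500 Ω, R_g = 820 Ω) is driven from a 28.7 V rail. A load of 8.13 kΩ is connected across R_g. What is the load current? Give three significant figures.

R_g‖R_L = 744.9 Ω; V_out = 28.7 × 744.9/1245 = 17.17 V.
I_L = V_out / R_L = 17.17 / 8.13 kΩ = 2.11 mA.

I_L ≈ 2.11 mA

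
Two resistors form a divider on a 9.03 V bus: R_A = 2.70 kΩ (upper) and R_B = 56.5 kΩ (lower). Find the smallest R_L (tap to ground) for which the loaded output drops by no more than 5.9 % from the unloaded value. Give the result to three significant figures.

R_L(min) ≈ 41.1 kΩ

Output resistance R_th = R_A‖R_B = (2.70 × 56.5)/59.20 = 2.577 kΩ.
The fractional drop is R_th/(R_th + R_L); requiring this ≤ 0.0590 gives R_L ≥ R_th(1/0.0590 − 1) = 2.577 × 15.95 = 41.1 kΩ.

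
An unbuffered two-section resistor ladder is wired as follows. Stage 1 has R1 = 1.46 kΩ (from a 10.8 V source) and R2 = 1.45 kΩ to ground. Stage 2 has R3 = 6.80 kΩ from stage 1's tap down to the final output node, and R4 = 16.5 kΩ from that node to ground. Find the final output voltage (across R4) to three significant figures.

Stage 2 presents R3+R4 = 23.30 kΩ as a load on stage 1's tap.
Stage 1's lower leg becomes R2‖(R3+R4) = 1.365 kΩ, so V_mid = 10.8 × 1.365/2.825 = 5.219 V.
Stage 2 is itself unloaded: V_out = V_mid × R4/(R3+R4) = 5.219 × 16.5/23.30 = 3.70 V.

V_out ≈ 3.70 V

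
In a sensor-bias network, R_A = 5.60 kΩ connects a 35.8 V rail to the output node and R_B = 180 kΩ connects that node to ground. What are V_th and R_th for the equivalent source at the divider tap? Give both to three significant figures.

V_th is the open-circuit tap voltage: 35.8 × 180/(5.60 + 180) = 34.7 V.
With the supply zeroed, R_A and R_B appear in parallel from the tap: R_th = R_A‖R_B = (5.60 × 180)/185.6 = 5.43 kΩ.

V_th = 34.7 V, R_th = 5.43 kΩ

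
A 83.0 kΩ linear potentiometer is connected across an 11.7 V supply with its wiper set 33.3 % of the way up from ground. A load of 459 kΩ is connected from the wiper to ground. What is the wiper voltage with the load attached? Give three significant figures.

V ≈ 3.75 V

The wiper splits the pot into (1−α)R = 55.36 kΩ above and αR = 27.64 kΩ below.
Lower section ‖ load = 26.07 kΩ.
V_wiper = 11.7 × 26.07/(55.36 + 26.07) = 3.75 V.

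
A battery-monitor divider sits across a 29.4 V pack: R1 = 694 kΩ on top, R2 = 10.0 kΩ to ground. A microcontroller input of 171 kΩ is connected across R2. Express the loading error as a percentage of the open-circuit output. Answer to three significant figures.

The divider's output (Thévenin) resistance is R1‖R2 = 9.858 kΩ.
Fractional drop under load = R_th/(R_th + R_L) = 9.858 / (9.858 + 171) = 0.05451.
So the output falls by 5.45 %.

5.45 %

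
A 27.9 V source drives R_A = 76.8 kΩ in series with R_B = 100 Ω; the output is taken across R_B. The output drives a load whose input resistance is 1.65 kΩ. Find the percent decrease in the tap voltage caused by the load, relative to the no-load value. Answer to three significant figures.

The divider's output (Thévenin) resistance is R_A‖R_B = 99.87 Ω.
Fractional drop under load = R_th/(R_th + R_L) = 99.87 / (99.87 + 1650) = 0.05707.
So the output falls by 5.71 %.

5.71 %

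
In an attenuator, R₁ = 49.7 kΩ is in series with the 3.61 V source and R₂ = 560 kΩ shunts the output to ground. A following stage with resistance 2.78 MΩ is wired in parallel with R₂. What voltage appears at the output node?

V_out ≈ 3.26 V

The load sits in parallel with R₂: R₂‖R_L = (560 × 2780) / (560 + 2780) = 466.1 kΩ.
V_out = 3.61 × 466.1 / (49.7 + 466.1) = 3.61 × 466.1/515.8 = 3.26 V.
(Unloaded it would have been 3.32 V.)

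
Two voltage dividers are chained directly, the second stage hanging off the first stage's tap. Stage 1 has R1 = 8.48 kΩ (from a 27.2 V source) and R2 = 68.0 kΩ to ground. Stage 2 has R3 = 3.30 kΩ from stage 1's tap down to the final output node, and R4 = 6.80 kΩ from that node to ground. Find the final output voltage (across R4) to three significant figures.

Stage 2 presents R3+R4 = 10.10 kΩ as a load on stage 1's tap.
Stage 1's lower leg becomes R2‖(R3+R4) = 8.794 kΩ, so V_mid = 27.2 × 8.794/17.27 = 13.85 V.
Stage 2 is itself unloaded: V_out = V_mid × R4/(R3+R4) = 13.85 × 6.80/10.10 = 9.32 V.

V_out ≈ 9.32 V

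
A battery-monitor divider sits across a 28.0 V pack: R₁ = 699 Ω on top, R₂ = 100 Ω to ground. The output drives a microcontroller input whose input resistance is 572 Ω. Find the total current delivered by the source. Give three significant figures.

R₂‖R_L = 85.12 Ω, so the source sees R₁ + R₂‖R_L = 784.1 Ω.
I = 28.0 V / 784.1 Ω = 35.7 mA.

I ≈ 35.7 mA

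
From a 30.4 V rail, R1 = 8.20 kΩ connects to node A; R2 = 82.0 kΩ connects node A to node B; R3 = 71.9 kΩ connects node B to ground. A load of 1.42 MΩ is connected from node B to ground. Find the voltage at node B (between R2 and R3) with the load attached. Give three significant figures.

V ≈ 13.1 V

At node B, R3 is in parallel with the load: R3‖R_L = 68.43 kΩ.
Below node A the resistance is R2 + (R3‖R_L) = 150.4 kΩ, so V_A = 30.4 × 150.4/158.6 = 28.83 V.
Then V_B = V_A × (R3‖R_L)/(R2 + R3‖R_L) = 28.83 × 68.43/150.4 = 13.1 V.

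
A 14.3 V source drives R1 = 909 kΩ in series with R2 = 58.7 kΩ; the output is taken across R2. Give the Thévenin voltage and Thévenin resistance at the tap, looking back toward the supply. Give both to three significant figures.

V_th = 0.867 V, R_th = 55.1 kΩ

V_th is the open-circuit tap voltage: 14.3 × 58.7/(909 + 58.7) = 0.867 V.
With the supply zeroed, R1 and R2 appear in parallel from the tap: R_th = R1‖R2 = (909 × 58.7)/967.7 = 55.1 kΩ.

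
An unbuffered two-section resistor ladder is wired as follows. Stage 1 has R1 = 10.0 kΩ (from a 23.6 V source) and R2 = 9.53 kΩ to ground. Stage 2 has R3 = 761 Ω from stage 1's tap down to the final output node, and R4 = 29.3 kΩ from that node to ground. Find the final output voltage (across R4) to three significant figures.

V_out ≈ 9.66 V

Stage 2 presents R3+R4 = 30060 Ω as a load on stage 1's tap.
Stage 1's lower leg becomes R2‖(R3+R4) = 7236 Ω, so V_mid = 23.6 × 7236/17240 = 9.908 V.
Stage 2 is itself unloaded: V_out = V_mid × R4/(R3+R4) = 9.908 × 29300/30060 = 9.66 V.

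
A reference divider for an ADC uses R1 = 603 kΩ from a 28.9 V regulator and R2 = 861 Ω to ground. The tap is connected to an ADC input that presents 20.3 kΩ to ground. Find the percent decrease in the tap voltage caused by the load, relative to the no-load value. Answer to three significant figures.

4.06 %

The divider's output (Thévenin) resistance is R1‖R2 = 859.8 Ω.
Fractional drop under load = R_th/(R_th + R_L) = 859.8 / (859.8 + 20300) = 0.04063.
So the output falls by 4.06 %.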